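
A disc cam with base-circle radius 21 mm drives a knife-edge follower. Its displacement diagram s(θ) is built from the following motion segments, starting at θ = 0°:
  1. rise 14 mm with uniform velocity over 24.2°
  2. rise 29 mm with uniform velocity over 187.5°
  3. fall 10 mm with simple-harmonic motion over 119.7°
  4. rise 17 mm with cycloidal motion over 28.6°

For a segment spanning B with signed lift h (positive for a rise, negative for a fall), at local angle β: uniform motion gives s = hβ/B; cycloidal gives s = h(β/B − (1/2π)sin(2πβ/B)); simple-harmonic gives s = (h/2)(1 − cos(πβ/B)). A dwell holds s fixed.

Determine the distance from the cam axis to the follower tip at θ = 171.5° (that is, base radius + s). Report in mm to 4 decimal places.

seg 1 [0°–24.2°] uniform, h=14: full span → s += 14 → s = 14.0000
seg 2 [24.2°–211.7°] uniform, h=29: θ=171.5° here. β=147.3, B=187.5. 29·147.3/187.5 = 22.7824 → s = 36.7824
radial distance = base radius + s = 21 + 36.7824 = 57.7824

57.7824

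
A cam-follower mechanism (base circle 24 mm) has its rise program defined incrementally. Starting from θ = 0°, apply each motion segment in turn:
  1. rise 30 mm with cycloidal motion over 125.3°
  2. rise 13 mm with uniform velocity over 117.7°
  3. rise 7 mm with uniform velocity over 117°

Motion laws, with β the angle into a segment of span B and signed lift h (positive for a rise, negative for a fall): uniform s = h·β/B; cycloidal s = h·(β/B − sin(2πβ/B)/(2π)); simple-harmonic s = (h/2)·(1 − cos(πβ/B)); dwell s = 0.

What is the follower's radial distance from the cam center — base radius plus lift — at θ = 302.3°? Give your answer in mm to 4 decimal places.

seg 1 [0°–125.3°] cycloidal, h=30: full span → s += 30 → s = 30.0000
seg 2 [125.3°–243°] uniform, h=13: full span → s += 13 → s = 43.0000
seg 3 [243°–360°] uniform, h=7: θ=302.3° here. β=59.3, B=117. 7·59.3/117 = 3.5479 → s = 46.5479
radial distance = base radius + s = 24 + 46.5479 = 70.5479

70.5479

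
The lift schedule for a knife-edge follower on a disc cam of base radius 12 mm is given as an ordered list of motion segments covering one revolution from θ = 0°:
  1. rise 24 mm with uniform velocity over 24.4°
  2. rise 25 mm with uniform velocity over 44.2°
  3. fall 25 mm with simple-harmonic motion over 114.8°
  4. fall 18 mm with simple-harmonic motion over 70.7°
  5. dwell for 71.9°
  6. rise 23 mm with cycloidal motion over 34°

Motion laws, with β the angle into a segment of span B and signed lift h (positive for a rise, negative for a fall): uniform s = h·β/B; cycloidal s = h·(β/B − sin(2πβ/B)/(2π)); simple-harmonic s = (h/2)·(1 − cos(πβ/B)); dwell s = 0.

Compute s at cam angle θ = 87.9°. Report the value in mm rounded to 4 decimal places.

seg 1 [0°–24.4°] uniform, h=24: full span → s += 24 → s = 24.0000
seg 2 [24.4°–68.6°] uniform, h=25: full span → s += 25 → s = 49.0000
seg 3 [68.6°–183.4°] simple-harmonic, h=-25: θ=87.9° here. β=19.3, B=114.8. -25/2·(1 − cos(π·0.1681)) = -1.7033 → s = 47.2967

47.2967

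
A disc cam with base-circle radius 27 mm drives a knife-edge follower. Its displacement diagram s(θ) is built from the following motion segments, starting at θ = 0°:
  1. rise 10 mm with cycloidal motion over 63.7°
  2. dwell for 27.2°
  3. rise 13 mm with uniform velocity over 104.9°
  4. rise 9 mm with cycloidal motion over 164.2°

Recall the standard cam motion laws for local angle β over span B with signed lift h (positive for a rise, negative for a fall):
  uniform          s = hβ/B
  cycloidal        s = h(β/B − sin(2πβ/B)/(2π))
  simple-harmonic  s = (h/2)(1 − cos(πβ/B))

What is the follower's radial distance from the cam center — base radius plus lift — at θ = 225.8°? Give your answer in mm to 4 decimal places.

seg 1 [0°–63.7°] cycloidal, h=10: full span → s += 10 → s = 10.0000
seg 2 [63.7°–90.9°] dwell: s stays 10.0000
seg 3 [90.9°–195.8°] uniform, h=13: full span → s += 13 → s = 23.0000
seg 4 [195.8°–360°] cycloidal, h=9: θ=225.8° here. β=30, B=164.2. 9·(0.1827 − sin(2π·0.1827)/(2π)) = 0.3381 → s = 23.3381
radial distance = base radius + s = 27 + 23.3381 = 50.3381

50.3381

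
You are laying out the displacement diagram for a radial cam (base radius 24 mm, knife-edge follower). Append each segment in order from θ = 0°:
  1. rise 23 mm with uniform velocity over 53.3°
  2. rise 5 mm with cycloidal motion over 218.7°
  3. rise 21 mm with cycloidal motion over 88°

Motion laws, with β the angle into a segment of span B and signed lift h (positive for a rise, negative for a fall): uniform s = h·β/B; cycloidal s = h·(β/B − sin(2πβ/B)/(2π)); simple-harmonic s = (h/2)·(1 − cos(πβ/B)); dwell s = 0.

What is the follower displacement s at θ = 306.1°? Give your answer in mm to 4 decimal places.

seg 1 [0°–53.3°] uniform, h=23: full span → s += 23 → s = 23.0000
seg 2 [53.3°–272°] cycloidal, h=5: full span → s += 5 → s = 28.0000
seg 3 [272°–360°] cycloidal, h=21: θ=306.1° here. β=34.1, B=88. 21·(0.3875 − sin(2π·0.3875)/(2π)) = 5.9669 → s = 33.9669

33.9669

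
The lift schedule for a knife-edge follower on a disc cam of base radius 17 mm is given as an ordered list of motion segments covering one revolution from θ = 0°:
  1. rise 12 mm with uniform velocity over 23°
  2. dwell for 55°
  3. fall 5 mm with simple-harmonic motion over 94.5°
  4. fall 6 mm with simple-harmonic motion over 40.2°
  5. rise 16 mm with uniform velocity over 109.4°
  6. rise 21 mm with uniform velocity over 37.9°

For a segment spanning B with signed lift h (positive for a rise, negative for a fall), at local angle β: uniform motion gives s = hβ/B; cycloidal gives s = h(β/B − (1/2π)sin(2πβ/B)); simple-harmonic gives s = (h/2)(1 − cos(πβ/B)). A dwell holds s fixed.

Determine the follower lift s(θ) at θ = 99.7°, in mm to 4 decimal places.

seg 1 [0°–23°] uniform, h=12: full span → s += 12 → s = 12.0000
seg 2 [23°–78°] dwell: s stays 12.0000
seg 3 [78°–172.5°] simple-harmonic, h=-5: θ=99.7° here. β=21.7, B=94.5. -5/2·(1 − cos(π·0.2296)) = -0.6228 → s = 11.3772

11.3772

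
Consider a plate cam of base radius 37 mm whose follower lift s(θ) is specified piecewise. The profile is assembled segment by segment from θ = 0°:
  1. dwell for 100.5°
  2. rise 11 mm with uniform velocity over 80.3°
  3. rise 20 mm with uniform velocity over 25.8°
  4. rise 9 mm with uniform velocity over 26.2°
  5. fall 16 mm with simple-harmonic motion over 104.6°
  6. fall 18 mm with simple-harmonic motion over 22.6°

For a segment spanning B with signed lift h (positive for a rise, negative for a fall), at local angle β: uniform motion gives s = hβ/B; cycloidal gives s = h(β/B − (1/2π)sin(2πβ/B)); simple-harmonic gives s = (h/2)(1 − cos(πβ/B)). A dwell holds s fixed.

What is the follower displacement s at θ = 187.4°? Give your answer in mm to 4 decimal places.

seg 1 [0°–100.5°] dwell: s stays 0.0000
seg 2 [100.5°–180.8°] uniform, h=11: full span → s += 11 → s = 11.0000
seg 3 [180.8°–206.6°] uniform, h=20: θ=187.4° here. β=6.6, B=25.8. 20·6.6/25.8 = 5.1163 → s = 16.1163

16.1163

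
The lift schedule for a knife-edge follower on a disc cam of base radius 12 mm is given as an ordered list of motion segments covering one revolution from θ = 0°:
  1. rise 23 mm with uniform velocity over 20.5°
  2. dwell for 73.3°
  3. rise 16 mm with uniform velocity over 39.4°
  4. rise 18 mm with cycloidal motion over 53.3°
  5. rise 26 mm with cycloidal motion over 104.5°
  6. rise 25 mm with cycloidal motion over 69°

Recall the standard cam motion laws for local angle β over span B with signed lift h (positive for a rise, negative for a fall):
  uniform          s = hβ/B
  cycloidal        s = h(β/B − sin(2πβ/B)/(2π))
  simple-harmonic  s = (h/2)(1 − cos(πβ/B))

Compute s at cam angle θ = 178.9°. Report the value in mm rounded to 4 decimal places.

seg 1 [0°–20.5°] uniform, h=23: full span → s += 23 → s = 23.0000
seg 2 [20.5°–93.8°] dwell: s stays 23.0000
seg 3 [93.8°–133.2°] uniform, h=16: full span → s += 16 → s = 39.0000
seg 4 [133.2°–186.5°] cycloidal, h=18: θ=178.9° here. β=45.7, B=53.3. 18·(0.8574 − sin(2π·0.8574)/(2π)) = 17.6702 → s = 56.6702

56.6702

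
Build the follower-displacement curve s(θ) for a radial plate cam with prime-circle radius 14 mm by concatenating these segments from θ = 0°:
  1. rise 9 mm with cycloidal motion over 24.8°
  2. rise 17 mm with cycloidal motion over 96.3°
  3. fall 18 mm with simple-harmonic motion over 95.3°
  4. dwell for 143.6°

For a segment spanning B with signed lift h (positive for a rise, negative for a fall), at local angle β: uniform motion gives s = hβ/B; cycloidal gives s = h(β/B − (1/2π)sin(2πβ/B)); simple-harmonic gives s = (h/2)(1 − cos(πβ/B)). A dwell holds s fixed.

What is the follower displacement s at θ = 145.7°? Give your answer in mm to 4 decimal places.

seg 1 [0°–24.8°] cycloidal, h=9: full span → s += 9 → s = 9.0000
seg 2 [24.8°–121.1°] cycloidal, h=17: full span → s += 17 → s = 26.0000
seg 3 [121.1°–216.4°] simple-harmonic, h=-18: θ=145.7° here. β=24.6, B=95.3. -18/2·(1 − cos(π·0.2581)) = -2.8007 → s = 23.1993

23.1993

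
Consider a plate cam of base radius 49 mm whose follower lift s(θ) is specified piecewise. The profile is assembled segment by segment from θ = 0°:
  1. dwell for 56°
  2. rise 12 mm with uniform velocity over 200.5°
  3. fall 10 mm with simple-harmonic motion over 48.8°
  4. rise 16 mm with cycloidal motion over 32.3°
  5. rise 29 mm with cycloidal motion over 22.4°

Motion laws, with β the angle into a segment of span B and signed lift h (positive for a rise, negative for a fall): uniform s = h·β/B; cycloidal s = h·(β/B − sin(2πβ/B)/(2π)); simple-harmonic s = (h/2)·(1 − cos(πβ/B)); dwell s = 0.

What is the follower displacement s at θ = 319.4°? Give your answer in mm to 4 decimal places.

seg 1 [0°–56°] dwell: s stays 0.0000
seg 2 [56°–256.5°] uniform, h=12: full span → s += 12 → s = 12.0000
seg 3 [256.5°–305.3°] simple-harmonic, h=-10: full span → s += -10 → s = 2.0000
seg 4 [305.3°–337.6°] cycloidal, h=16: θ=319.4° here. β=14.1, B=32.3. 16·(0.4365 − sin(2π·0.4365)/(2π)) = 5.9957 → s = 7.9957

7.9957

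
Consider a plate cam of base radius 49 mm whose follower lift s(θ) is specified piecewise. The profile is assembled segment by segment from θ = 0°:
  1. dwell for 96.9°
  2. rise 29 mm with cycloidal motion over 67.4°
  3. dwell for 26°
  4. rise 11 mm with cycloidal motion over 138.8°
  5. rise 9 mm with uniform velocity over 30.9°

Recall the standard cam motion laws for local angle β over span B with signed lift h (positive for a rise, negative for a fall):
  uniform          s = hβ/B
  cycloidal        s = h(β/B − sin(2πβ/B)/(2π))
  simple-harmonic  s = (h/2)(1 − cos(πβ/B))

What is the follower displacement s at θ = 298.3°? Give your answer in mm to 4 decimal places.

seg 1 [0°–96.9°] dwell: s stays 0.0000
seg 2 [96.9°–164.3°] cycloidal, h=29: full span → s += 29 → s = 29.0000
seg 3 [164.3°–190.3°] dwell: s stays 29.0000
seg 4 [190.3°–329.1°] cycloidal, h=11: θ=298.3° here. β=108, B=138.8. 11·(0.7781 − sin(2π·0.7781)/(2π)) = 10.2826 → s = 39.2826

39.2826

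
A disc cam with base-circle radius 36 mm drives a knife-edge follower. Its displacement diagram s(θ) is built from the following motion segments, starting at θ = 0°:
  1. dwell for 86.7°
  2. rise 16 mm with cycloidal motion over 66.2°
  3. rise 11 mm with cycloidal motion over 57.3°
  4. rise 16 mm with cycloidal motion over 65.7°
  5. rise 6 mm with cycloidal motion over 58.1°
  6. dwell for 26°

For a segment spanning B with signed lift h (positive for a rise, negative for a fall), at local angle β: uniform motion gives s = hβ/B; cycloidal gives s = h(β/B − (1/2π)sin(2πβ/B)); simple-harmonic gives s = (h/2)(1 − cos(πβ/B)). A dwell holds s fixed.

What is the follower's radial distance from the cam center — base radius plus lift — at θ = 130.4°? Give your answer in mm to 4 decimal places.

seg 1 [0°–86.7°] dwell: s stays 0.0000
seg 2 [86.7°–152.9°] cycloidal, h=16: θ=130.4° here. β=43.7, B=66.2. 16·(0.6601 − sin(2π·0.6601)/(2π)) = 12.7130 → s = 12.7130
radial distance = base radius + s = 36 + 12.7130 = 48.7130

48.7130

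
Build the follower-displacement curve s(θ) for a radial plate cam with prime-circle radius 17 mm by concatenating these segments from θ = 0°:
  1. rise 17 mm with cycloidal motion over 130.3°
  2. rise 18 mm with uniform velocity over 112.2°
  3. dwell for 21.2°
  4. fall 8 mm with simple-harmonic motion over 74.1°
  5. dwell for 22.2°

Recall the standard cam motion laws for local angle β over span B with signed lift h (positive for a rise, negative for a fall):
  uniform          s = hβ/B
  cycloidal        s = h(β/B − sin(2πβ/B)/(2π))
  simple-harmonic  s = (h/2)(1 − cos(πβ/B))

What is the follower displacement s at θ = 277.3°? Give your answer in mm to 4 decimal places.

seg 1 [0°–130.3°] cycloidal, h=17: full span → s += 17 → s = 17.0000
seg 2 [130.3°–242.5°] uniform, h=18: full span → s += 18 → s = 35.0000
seg 3 [242.5°–263.7°] dwell: s stays 35.0000
seg 4 [263.7°–337.8°] simple-harmonic, h=-8: θ=277.3° here. β=13.6, B=74.1. -8/2·(1 − cos(π·0.1835)) = -0.6467 → s = 34.3533

34.3533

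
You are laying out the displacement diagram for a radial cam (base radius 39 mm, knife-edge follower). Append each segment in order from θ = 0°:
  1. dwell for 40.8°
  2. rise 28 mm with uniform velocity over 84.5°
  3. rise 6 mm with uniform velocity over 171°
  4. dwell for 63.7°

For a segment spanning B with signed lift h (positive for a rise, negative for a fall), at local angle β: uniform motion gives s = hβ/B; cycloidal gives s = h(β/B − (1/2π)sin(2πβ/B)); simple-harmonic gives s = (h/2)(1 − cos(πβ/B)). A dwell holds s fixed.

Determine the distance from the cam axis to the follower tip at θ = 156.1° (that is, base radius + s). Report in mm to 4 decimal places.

seg 1 [0°–40.8°] dwell: s stays 0.0000
seg 2 [40.8°–125.3°] uniform, h=28: full span → s += 28 → s = 28.0000
seg 3 [125.3°–296.3°] uniform, h=6: θ=156.1° here. β=30.8, B=171. 6·30.8/171 = 1.0807 → s = 29.0807
radial distance = base radius + s = 39 + 29.0807 = 68.0807

68.0807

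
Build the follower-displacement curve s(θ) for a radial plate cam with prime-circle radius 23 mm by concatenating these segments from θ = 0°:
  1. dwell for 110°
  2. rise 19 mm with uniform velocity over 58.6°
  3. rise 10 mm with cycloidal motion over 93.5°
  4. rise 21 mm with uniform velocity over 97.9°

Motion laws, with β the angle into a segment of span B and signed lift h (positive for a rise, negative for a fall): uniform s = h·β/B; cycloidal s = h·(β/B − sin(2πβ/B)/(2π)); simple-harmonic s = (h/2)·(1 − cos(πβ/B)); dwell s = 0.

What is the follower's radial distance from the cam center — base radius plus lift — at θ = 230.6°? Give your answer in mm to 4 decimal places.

seg 1 [0°–110°] dwell: s stays 0.0000
seg 2 [110°–168.6°] uniform, h=19: full span → s += 19 → s = 19.0000
seg 3 [168.6°–262.1°] cycloidal, h=10: θ=230.6° here. β=62, B=93.5. 10·(0.6631 − sin(2π·0.6631)/(2π)) = 7.9912 → s = 26.9912
radial distance = base radius + s = 23 + 26.9912 = 49.9912

49.9912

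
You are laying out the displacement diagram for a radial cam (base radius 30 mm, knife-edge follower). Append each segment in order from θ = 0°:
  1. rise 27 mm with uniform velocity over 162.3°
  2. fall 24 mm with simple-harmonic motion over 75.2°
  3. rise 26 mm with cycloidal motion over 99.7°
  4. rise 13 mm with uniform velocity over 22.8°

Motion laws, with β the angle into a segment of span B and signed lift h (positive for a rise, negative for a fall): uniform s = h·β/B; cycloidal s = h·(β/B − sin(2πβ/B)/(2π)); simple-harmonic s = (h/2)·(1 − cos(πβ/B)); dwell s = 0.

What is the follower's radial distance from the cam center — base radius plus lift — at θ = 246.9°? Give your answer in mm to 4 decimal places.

seg 1 [0°–162.3°] uniform, h=27: full span → s += 27 → s = 27.0000
seg 2 [162.3°–237.5°] simple-harmonic, h=-24: full span → s += -24 → s = 3.0000
seg 3 [237.5°–337.2°] cycloidal, h=26: θ=246.9° here. β=9.4, B=99.7. 26·(0.0943 − sin(2π·0.0943)/(2π)) = 0.1409 → s = 3.1409
radial distance = base radius + s = 30 + 3.1409 = 33.1409

33.1409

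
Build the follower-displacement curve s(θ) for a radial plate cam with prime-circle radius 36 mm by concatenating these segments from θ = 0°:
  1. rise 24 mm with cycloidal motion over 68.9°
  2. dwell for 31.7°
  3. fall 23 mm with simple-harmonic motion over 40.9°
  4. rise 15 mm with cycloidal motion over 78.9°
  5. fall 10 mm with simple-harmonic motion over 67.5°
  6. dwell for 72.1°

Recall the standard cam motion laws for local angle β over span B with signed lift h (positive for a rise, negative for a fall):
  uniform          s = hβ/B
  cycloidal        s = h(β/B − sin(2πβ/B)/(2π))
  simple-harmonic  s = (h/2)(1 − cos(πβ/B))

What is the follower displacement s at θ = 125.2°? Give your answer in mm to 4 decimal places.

seg 1 [0°–68.9°] cycloidal, h=24: full span → s += 24 → s = 24.0000
seg 2 [68.9°–100.6°] dwell: s stays 24.0000
seg 3 [100.6°–141.5°] simple-harmonic, h=-23: θ=125.2° here. β=24.6, B=40.9. -23/2·(1 − cos(π·0.6015)) = -15.1041 → s = 8.8959

8.8959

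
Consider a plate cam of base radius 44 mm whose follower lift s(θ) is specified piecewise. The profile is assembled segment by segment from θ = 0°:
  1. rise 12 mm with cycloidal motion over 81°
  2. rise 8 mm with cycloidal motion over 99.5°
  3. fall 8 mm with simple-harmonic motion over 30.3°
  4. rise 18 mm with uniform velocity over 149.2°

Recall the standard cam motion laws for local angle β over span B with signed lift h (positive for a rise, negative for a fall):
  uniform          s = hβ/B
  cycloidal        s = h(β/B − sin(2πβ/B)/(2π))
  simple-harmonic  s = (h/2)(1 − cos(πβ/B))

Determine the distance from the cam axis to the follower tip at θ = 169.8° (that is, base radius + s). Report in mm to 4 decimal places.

seg 1 [0°–81°] cycloidal, h=12: full span → s += 12 → s = 12.0000
seg 2 [81°–180.5°] cycloidal, h=8: θ=169.8° here. β=88.8, B=99.5. 8·(0.8925 − sin(2π·0.8925)/(2π)) = 7.9360 → s = 19.9360
radial distance = base radius + s = 44 + 19.9360 = 63.9360

63.9360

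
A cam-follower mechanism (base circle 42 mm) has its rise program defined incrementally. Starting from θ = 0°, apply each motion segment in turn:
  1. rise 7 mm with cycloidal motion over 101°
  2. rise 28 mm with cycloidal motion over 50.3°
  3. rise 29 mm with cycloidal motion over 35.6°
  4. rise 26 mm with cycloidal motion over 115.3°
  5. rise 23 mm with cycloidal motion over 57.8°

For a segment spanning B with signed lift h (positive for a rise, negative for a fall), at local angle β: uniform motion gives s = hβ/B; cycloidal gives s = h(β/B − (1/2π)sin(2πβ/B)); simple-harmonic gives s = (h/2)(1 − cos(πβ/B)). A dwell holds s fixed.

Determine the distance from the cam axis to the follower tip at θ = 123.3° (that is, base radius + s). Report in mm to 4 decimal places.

seg 1 [0°–101°] cycloidal, h=7: full span → s += 7 → s = 7.0000
seg 2 [101°–151.3°] cycloidal, h=28: θ=123.3° here. β=22.3, B=50.3. 28·(0.4433 − sin(2π·0.4433)/(2π)) = 10.8603 → s = 17.8603
radial distance = base radius + s = 42 + 17.8603 = 59.8603

59.8603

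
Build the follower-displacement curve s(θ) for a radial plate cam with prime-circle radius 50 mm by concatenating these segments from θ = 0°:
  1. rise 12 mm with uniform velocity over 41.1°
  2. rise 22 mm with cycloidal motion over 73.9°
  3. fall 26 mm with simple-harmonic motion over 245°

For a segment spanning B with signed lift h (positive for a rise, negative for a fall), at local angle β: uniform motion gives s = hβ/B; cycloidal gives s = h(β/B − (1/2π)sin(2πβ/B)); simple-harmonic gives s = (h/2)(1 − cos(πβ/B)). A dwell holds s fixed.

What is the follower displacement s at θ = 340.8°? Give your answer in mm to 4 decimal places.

seg 1 [0°–41.1°] uniform, h=12: full span → s += 12 → s = 12.0000
seg 2 [41.1°–115°] cycloidal, h=22: full span → s += 22 → s = 34.0000
seg 3 [115°–360°] simple-harmonic, h=-26: θ=340.8° here. β=225.8, B=245. -26/2·(1 − cos(π·0.9216)) = -25.6080 → s = 8.3920

8.3920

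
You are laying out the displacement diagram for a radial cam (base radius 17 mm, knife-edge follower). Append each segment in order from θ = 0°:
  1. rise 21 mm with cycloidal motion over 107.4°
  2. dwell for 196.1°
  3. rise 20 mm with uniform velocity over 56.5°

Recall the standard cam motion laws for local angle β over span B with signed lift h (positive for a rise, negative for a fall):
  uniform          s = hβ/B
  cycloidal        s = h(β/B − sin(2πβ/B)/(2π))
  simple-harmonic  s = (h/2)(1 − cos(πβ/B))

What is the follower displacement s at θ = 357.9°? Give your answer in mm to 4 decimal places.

seg 1 [0°–107.4°] cycloidal, h=21: full span → s += 21 → s = 21.0000
seg 2 [107.4°–303.5°] dwell: s stays 21.0000
seg 3 [303.5°–360°] uniform, h=20: θ=357.9° here. β=54.4, B=56.5. 20·54.4/56.5 = 19.2566 → s = 40.2566

40.2566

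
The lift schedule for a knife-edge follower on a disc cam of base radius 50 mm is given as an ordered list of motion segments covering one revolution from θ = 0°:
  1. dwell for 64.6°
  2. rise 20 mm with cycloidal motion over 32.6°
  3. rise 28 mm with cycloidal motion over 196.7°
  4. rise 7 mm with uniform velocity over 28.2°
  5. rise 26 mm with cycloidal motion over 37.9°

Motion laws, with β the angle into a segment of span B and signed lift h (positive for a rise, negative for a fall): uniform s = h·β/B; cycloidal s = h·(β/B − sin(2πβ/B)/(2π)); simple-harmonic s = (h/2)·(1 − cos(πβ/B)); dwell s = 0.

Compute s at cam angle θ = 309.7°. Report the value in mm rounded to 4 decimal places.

seg 1 [0°–64.6°] dwell: s stays 0.0000
seg 2 [64.6°–97.2°] cycloidal, h=20: full span → s += 20 → s = 20.0000
seg 3 [97.2°–293.9°] cycloidal, h=28: full span → s += 28 → s = 48.0000
seg 4 [293.9°–322.1°] uniform, h=7: θ=309.7° here. β=15.8, B=28.2. 7·15.8/28.2 = 3.9220 → s = 51.9220

51.9220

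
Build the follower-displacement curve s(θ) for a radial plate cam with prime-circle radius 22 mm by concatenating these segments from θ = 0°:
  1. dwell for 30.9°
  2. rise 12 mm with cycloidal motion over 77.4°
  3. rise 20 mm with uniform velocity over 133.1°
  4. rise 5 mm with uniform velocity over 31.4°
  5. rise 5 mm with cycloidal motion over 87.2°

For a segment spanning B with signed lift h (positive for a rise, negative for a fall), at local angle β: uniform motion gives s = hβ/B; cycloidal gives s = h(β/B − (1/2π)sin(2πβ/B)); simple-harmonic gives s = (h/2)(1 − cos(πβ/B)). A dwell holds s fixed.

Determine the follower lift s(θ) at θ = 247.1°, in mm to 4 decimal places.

seg 1 [0°–30.9°] dwell: s stays 0.0000
seg 2 [30.9°–108.3°] cycloidal, h=12: full span → s += 12 → s = 12.0000
seg 3 [108.3°–241.4°] uniform, h=20: full span → s += 20 → s = 32.0000
seg 4 [241.4°–272.8°] uniform, h=5: θ=247.1° here. β=5.7, B=31.4. 5·5.7/31.4 = 0.9076 → s = 32.9076

32.9076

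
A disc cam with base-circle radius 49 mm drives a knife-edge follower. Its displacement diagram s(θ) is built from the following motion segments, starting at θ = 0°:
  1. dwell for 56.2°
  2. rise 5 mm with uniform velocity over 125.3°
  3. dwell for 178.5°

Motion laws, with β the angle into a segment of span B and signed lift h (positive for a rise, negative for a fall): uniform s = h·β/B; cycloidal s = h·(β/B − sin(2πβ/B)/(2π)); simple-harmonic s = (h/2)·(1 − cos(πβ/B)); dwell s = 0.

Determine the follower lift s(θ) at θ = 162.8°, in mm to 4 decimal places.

seg 1 [0°–56.2°] dwell: s stays 0.0000
seg 2 [56.2°–181.5°] uniform, h=5: θ=162.8° here. β=106.6, B=125.3. 5·106.6/125.3 = 4.2538 → s = 4.2538

4.2538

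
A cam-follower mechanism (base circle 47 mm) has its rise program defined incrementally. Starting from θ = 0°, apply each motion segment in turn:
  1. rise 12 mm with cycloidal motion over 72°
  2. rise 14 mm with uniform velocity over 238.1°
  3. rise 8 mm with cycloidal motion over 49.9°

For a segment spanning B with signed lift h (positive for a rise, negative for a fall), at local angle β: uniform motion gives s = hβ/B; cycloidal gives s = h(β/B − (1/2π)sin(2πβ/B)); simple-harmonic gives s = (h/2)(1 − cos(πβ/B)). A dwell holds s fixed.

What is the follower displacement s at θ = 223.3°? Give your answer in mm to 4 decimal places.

seg 1 [0°–72°] cycloidal, h=12: full span → s += 12 → s = 12.0000
seg 2 [72°–310.1°] uniform, h=14: θ=223.3° here. β=151.3, B=238.1. 14·151.3/238.1 = 8.8963 → s = 20.8963

20.8963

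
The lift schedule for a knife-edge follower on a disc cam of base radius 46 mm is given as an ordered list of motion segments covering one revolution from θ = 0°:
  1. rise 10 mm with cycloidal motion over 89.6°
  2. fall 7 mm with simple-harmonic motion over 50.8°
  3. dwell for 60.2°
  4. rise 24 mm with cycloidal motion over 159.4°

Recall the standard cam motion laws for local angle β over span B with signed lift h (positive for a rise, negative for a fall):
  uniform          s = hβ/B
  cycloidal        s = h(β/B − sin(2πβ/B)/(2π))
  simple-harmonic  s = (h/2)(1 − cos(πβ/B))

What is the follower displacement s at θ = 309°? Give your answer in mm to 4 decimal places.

seg 1 [0°–89.6°] cycloidal, h=10: full span → s += 10 → s = 10.0000
seg 2 [89.6°–140.4°] simple-harmonic, h=-7: full span → s += -7 → s = 3.0000
seg 3 [140.4°–200.6°] dwell: s stays 3.0000
seg 4 [200.6°–360°] cycloidal, h=24: θ=309° here. β=108.4, B=159.4. 24·(0.6801 − sin(2π·0.6801)/(2π)) = 19.7779 → s = 22.7779

22.7779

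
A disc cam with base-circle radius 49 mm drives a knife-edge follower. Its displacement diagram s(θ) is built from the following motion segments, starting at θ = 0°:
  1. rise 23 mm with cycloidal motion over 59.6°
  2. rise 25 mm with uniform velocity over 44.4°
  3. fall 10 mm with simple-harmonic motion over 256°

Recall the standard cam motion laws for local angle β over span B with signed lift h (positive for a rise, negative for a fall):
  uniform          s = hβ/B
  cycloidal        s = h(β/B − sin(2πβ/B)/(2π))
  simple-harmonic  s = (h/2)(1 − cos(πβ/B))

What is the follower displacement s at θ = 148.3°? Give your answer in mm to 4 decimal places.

seg 1 [0°–59.6°] cycloidal, h=23: full span → s += 23 → s = 23.0000
seg 2 [59.6°–104°] uniform, h=25: full span → s += 25 → s = 48.0000
seg 3 [104°–360°] simple-harmonic, h=-10: θ=148.3° here. β=44.3, B=256. -10/2·(1 − cos(π·0.1730)) = -0.7208 → s = 47.2792

47.2792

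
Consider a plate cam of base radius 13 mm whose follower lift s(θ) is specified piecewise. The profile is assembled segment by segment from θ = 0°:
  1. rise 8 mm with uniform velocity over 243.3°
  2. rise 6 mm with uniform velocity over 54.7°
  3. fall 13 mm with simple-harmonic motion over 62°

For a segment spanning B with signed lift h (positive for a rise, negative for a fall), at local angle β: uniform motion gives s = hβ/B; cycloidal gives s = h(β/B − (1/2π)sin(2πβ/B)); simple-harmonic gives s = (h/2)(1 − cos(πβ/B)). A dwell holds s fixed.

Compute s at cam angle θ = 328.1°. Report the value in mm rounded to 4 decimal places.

seg 1 [0°–243.3°] uniform, h=8: full span → s += 8 → s = 8.0000
seg 2 [243.3°–298°] uniform, h=6: full span → s += 6 → s = 14.0000
seg 3 [298°–360°] simple-harmonic, h=-13: θ=328.1° here. β=30.1, B=62. -13/2·(1 − cos(π·0.4855)) = -6.2037 → s = 7.7963

7.7963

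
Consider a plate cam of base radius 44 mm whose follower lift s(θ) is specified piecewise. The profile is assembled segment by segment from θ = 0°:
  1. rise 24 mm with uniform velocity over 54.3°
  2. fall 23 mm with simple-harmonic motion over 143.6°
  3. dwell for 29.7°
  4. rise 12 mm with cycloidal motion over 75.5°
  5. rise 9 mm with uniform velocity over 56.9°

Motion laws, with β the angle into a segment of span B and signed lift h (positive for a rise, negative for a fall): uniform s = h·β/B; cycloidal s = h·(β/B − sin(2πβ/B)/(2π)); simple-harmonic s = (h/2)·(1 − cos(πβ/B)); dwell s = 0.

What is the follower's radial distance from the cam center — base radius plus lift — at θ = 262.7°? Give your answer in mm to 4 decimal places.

seg 1 [0°–54.3°] uniform, h=24: full span → s += 24 → s = 24.0000
seg 2 [54.3°–197.9°] simple-harmonic, h=-23: full span → s += -23 → s = 1.0000
seg 3 [197.9°–227.6°] dwell: s stays 1.0000
seg 4 [227.6°–303.1°] cycloidal, h=12: θ=262.7° here. β=35.1, B=75.5. 12·(0.4649 − sin(2π·0.4649)/(2π)) = 5.1610 → s = 6.1610
radial distance = base radius + s = 44 + 6.1610 = 50.1610

50.1610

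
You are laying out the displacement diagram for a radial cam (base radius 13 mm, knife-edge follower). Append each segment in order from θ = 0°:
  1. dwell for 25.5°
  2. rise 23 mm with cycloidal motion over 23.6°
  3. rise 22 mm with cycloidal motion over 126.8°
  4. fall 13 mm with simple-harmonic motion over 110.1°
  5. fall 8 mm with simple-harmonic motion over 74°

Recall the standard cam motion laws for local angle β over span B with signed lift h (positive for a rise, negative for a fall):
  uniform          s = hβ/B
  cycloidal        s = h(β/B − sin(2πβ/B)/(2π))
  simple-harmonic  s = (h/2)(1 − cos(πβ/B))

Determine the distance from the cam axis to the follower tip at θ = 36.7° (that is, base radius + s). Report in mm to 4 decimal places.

seg 1 [0°–25.5°] dwell: s stays 0.0000
seg 2 [25.5°–49.1°] cycloidal, h=23: θ=36.7° here. β=11.2, B=23.6. 23·(0.4746 − sin(2π·0.4746)/(2π)) = 10.3330 → s = 10.3330
radial distance = base radius + s = 13 + 10.3330 = 23.3330

23.3330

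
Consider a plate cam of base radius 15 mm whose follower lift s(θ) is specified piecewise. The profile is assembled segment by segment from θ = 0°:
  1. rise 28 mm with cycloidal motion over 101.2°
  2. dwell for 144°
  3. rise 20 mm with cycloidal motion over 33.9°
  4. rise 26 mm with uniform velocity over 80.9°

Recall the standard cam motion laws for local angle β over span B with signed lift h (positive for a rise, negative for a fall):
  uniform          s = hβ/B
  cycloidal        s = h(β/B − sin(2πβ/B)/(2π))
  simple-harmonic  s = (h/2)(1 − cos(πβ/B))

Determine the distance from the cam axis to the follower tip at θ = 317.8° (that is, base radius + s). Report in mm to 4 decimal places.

seg 1 [0°–101.2°] cycloidal, h=28: full span → s += 28 → s = 28.0000
seg 2 [101.2°–245.2°] dwell: s stays 28.0000
seg 3 [245.2°–279.1°] cycloidal, h=20: full span → s += 20 → s = 48.0000
seg 4 [279.1°–360°] uniform, h=26: θ=317.8° here. β=38.7, B=80.9. 26·38.7/80.9 = 12.4376 → s = 60.4376
radial distance = base radius + s = 15 + 60.4376 = 75.4376

75.4376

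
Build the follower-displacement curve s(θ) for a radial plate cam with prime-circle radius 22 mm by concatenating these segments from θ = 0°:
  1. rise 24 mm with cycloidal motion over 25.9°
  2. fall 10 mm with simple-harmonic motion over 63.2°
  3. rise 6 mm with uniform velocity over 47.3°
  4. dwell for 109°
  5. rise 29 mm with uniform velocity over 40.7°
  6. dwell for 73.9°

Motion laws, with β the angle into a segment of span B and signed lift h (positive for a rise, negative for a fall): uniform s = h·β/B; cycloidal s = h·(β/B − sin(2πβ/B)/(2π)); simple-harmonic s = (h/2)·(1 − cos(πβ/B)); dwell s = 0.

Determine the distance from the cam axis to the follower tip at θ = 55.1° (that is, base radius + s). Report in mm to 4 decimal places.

seg 1 [0°–25.9°] cycloidal, h=24: full span → s += 24 → s = 24.0000
seg 2 [25.9°–89.1°] simple-harmonic, h=-10: θ=55.1° here. β=29.2, B=63.2. -10/2·(1 − cos(π·0.4620)) = -4.4049 → s = 19.5951
radial distance = base radius + s = 22 + 19.5951 = 41.5951

41.5951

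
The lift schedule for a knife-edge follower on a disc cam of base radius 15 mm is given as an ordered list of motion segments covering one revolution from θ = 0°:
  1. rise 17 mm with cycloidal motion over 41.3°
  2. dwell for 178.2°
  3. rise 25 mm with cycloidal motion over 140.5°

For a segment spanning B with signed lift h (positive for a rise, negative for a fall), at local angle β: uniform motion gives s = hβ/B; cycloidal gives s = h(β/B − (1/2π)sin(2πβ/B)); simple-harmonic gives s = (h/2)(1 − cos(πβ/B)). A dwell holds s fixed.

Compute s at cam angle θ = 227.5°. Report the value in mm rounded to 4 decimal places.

seg 1 [0°–41.3°] cycloidal, h=17: full span → s += 17 → s = 17.0000
seg 2 [41.3°–219.5°] dwell: s stays 17.0000
seg 3 [219.5°–360°] cycloidal, h=25: θ=227.5° here. β=8, B=140.5. 25·(0.0569 − sin(2π·0.0569)/(2π)) = 0.0302 → s = 17.0302

17.0302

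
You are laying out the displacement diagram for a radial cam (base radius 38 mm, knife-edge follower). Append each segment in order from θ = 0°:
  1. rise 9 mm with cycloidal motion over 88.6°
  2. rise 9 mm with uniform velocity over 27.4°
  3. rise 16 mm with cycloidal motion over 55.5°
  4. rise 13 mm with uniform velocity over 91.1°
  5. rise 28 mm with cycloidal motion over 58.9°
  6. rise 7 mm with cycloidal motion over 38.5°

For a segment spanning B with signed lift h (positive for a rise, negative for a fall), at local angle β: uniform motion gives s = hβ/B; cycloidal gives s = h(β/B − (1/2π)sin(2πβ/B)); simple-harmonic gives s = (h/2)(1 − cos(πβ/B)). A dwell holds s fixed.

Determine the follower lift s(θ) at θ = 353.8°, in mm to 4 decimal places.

seg 1 [0°–88.6°] cycloidal, h=9: full span → s += 9 → s = 9.0000
seg 2 [88.6°–116°] uniform, h=9: full span → s += 9 → s = 18.0000
seg 3 [116°–171.5°] cycloidal, h=16: full span → s += 16 → s = 34.0000
seg 4 [171.5°–262.6°] uniform, h=13: full span → s += 13 → s = 47.0000
seg 5 [262.6°–321.5°] cycloidal, h=28: full span → s += 28 → s = 75.0000
seg 6 [321.5°–360°] cycloidal, h=7: θ=353.8° here. β=32.3, B=38.5. 7·(0.8390 − sin(2π·0.8390)/(2π)) = 6.8173 → s = 81.8173

81.8173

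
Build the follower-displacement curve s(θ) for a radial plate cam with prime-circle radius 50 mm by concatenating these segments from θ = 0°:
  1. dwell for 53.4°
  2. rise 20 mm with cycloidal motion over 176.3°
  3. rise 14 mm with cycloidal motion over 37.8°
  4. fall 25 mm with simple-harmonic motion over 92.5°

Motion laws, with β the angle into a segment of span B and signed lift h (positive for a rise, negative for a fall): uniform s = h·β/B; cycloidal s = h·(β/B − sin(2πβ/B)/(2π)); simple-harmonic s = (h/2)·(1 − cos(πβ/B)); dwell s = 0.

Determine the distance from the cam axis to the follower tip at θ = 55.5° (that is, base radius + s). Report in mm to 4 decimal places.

seg 1 [0°–53.4°] dwell: s stays 0.0000
seg 2 [53.4°–229.7°] cycloidal, h=20: θ=55.5° here. β=2.1, B=176.3. 20·(0.0119 − sin(2π·0.0119)/(2π)) = 0.0002 → s = 0.0002
radial distance = base radius + s = 50 + 0.0002 = 50.0002

50.0002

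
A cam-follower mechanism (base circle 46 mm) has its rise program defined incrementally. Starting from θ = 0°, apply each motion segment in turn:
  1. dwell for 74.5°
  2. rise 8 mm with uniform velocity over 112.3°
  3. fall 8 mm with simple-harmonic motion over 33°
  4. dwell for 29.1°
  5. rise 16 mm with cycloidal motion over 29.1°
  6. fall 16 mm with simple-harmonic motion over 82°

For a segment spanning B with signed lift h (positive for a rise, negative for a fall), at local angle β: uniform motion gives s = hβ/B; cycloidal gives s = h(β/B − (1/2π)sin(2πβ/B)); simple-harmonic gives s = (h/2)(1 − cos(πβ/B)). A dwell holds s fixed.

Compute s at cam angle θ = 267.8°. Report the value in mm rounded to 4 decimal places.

seg 1 [0°–74.5°] dwell: s stays 0.0000
seg 2 [74.5°–186.8°] uniform, h=8: full span → s += 8 → s = 8.0000
seg 3 [186.8°–219.8°] simple-harmonic, h=-8: full span → s += -8 → s = 0.0000
seg 4 [219.8°–248.9°] dwell: s stays 0.0000
seg 5 [248.9°–278°] cycloidal, h=16: θ=267.8° here. β=18.9, B=29.1. 16·(0.6495 − sin(2π·0.6495)/(2π)) = 12.4470 → s = 12.4470

12.4470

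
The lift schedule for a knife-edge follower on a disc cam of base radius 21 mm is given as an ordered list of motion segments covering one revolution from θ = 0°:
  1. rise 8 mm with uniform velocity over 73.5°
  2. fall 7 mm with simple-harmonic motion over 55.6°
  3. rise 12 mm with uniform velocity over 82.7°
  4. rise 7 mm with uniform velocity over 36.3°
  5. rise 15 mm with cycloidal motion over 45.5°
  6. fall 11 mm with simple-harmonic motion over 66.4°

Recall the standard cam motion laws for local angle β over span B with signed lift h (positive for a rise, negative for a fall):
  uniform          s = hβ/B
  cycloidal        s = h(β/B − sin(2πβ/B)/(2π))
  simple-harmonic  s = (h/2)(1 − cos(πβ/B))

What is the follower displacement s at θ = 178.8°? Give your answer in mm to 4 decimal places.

seg 1 [0°–73.5°] uniform, h=8: full span → s += 8 → s = 8.0000
seg 2 [73.5°–129.1°] simple-harmonic, h=-7: full span → s += -7 → s = 1.0000
seg 3 [129.1°–211.8°] uniform, h=12: θ=178.8° here. β=49.7, B=82.7. 12·49.7/82.7 = 7.2116 → s = 8.2116

8.2116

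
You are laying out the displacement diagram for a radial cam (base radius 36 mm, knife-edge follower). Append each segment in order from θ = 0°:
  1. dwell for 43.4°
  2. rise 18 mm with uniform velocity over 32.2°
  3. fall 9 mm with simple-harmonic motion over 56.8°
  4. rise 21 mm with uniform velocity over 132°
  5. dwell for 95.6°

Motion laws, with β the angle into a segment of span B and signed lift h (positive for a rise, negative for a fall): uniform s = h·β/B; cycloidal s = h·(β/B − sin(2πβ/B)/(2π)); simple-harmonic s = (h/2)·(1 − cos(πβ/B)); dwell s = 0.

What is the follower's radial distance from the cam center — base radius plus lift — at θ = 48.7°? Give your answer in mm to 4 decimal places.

seg 1 [0°–43.4°] dwell: s stays 0.0000
seg 2 [43.4°–75.6°] uniform, h=18: θ=48.7° here. β=5.3, B=32.2. 18·5.3/32.2 = 2.9627 → s = 2.9627
radial distance = base radius + s = 36 + 2.9627 = 38.9627

38.9627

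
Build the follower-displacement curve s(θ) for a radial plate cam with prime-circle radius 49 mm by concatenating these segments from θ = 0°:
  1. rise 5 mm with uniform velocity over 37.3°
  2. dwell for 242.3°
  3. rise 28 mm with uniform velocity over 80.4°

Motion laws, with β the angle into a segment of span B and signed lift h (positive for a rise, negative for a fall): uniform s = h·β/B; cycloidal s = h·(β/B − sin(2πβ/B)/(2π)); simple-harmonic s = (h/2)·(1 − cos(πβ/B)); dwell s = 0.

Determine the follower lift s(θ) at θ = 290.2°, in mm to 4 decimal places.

seg 1 [0°–37.3°] uniform, h=5: full span → s += 5 → s = 5.0000
seg 2 [37.3°–279.6°] dwell: s stays 5.0000
seg 3 [279.6°–360°] uniform, h=28: θ=290.2° here. β=10.6, B=80.4. 28·10.6/80.4 = 3.6915 → s = 8.6915

8.6915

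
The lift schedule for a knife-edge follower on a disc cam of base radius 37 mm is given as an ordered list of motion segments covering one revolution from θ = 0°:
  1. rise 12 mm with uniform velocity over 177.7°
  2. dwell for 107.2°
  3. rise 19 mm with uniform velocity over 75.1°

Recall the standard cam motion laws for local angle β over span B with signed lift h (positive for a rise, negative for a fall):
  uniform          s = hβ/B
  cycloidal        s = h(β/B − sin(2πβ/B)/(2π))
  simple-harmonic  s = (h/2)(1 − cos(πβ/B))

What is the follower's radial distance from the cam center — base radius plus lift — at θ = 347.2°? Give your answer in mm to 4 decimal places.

seg 1 [0°–177.7°] uniform, h=12: full span → s += 12 → s = 12.0000
seg 2 [177.7°–284.9°] dwell: s stays 12.0000
seg 3 [284.9°–360°] uniform, h=19: θ=347.2° here. β=62.3, B=75.1. 19·62.3/75.1 = 15.7617 → s = 27.7617
radial distance = base radius + s = 37 + 27.7617 = 64.7617

64.7617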